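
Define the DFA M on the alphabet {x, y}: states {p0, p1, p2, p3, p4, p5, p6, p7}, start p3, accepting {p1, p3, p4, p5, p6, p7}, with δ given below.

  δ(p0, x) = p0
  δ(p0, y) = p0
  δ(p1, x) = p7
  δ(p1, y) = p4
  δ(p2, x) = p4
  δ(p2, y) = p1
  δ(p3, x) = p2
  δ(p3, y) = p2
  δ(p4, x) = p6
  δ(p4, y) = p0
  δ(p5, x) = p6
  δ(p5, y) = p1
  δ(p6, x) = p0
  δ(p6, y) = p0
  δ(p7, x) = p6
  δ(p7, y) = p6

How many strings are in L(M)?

The useful subgraph on states {p1, p2, p3, p4, p6, p7} is acyclic, so L(M) is finite; the longest accepting path visits 5 useful states, giving maximum string length 4.
Counting accepting paths from p3 by length: 1 of length 0, 4 of length 2, 6 of length 3, 6 of length 4. Total 17.

17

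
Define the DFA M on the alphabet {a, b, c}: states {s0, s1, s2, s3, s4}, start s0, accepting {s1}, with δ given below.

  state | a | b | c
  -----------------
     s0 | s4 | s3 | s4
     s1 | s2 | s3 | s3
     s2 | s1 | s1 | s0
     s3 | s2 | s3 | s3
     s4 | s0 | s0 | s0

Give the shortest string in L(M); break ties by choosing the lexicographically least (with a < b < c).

A breadth-first search from s0 reaches an accepting state first via the path s0 → s3 → s2 → s1 on input baa.
No string of length < 3 is accepted (BFS exhausts all shorter strings without reaching an accepting state), and baa is the lexicographically least accepting string of length 3.

baa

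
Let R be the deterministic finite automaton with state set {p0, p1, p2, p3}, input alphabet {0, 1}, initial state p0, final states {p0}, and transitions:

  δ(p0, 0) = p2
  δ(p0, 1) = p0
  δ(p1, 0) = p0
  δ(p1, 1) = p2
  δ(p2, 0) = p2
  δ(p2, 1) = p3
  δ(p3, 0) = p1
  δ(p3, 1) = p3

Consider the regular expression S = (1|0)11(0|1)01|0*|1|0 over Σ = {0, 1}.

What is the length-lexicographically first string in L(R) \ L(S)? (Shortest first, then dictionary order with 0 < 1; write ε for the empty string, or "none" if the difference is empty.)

The string 11 is accepted by R but not by S.
No shorter string lies in the difference, and 11 is the lexicographically first length-2 string in L(R) \ L(S).

11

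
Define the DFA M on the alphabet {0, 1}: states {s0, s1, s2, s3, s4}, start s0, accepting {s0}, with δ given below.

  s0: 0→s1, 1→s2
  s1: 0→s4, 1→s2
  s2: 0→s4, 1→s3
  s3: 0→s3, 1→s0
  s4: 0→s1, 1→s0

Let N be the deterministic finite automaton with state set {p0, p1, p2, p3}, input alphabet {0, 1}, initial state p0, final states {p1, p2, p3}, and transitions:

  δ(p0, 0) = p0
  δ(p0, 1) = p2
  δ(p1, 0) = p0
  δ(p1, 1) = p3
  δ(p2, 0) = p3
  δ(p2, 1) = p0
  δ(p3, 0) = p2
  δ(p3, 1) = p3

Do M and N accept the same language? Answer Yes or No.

No

The empty string ε is accepted by M but rejected by N.
So L(M) ≠ L(N).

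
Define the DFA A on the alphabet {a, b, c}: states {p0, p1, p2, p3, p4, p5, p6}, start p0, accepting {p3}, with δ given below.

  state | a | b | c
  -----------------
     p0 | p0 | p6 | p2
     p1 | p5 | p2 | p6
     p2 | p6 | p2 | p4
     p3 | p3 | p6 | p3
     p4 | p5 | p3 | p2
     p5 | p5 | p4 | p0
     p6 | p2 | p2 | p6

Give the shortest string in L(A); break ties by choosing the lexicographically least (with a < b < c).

ccb

A breadth-first search from p0 reaches an accepting state first via the path p0 → p2 → p4 → p3 on input ccb.
No string of length < 3 is accepted (BFS exhausts all shorter strings without reaching an accepting state), and ccb is the lexicographically least accepting string of length 3.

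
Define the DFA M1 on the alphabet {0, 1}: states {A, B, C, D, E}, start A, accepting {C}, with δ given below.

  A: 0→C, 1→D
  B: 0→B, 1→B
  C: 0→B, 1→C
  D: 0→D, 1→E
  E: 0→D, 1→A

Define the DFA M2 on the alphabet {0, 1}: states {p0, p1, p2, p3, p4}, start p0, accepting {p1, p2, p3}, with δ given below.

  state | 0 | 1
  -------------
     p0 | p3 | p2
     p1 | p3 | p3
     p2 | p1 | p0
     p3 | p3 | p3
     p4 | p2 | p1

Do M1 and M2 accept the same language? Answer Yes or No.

No

The string 1 is accepted by M2 but rejected by M1.
So L(M1) ≠ L(M2).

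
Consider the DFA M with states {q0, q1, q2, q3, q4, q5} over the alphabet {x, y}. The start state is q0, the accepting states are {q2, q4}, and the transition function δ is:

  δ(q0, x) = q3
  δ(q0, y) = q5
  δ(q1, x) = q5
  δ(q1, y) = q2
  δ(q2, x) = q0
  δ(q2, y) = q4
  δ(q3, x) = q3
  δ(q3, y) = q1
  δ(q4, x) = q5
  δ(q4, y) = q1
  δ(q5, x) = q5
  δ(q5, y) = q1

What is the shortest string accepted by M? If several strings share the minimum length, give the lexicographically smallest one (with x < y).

A breadth-first search from q0 reaches an accepting state first via the path q0 → q3 → q1 → q2 on input xyy.
No string of length < 3 is accepted (BFS exhausts all shorter strings without reaching an accepting state), and xyy is the lexicographically least accepting string of length 3.

xyy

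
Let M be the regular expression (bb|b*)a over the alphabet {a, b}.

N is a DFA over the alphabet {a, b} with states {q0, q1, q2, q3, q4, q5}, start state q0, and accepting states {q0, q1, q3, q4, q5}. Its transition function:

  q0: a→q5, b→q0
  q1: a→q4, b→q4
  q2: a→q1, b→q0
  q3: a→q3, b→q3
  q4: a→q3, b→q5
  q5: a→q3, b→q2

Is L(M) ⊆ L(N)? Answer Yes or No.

Converting the expression M to a DFA (subset construction, then merging equivalent states) gives the minimal DFA with states {m0, m1, m2}, start state m0, accepting states {m1} and transitions m0: a→m1, b→m0; m1: a→m2, b→m2; m2: a→m2, b→m2.
Exploring the product automaton M × N from the start pair (m0, q0), following both machines on each input symbol, reaches 8 state pairs: (m0, q0), (m1, q5), (m2, q3), (m2, q2), (m2, q1), (m2, q0), (m2, q4), (m2, q5).
M accepts in {m1} and N accepts in {q0, q1, q3, q4, q5}. The reachable pairs whose M-component is accepting are (m1, q5); in each of them the N-component is accepting too, so the product for L(M) \ L(N) (M-component accepting, N-component rejecting) has no reachable accepting pair and the difference is empty.
Hence every string in L(M) is also in L(N).

Yes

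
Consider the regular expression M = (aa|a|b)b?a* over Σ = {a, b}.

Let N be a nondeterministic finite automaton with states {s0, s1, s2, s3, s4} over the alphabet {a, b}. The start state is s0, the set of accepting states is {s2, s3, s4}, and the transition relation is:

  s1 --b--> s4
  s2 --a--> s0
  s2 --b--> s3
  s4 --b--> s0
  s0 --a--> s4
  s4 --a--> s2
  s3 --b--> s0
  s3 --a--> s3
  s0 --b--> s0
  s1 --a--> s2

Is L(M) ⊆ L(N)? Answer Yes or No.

No

The string b is in L(M) but not in L(N).
So L(M) ⊄ L(N).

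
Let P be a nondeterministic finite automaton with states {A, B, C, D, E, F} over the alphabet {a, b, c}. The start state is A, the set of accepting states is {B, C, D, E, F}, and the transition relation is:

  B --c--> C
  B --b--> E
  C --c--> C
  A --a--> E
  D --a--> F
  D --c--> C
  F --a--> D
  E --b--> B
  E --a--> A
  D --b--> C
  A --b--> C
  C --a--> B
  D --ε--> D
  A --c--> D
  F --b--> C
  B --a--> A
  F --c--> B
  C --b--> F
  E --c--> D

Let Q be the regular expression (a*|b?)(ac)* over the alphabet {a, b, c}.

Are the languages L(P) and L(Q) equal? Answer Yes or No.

The string c is accepted by P but rejected by Q.
So L(P) ≠ L(Q).

No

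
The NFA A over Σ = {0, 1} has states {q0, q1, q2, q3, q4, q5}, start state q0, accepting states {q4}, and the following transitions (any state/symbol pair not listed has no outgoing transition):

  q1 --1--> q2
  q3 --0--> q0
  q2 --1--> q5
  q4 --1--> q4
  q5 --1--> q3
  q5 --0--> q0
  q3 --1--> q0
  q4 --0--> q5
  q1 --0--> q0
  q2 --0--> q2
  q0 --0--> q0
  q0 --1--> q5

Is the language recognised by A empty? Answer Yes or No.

The states reachable from the start state are {q0, q3, q5}.
None of the accepting states {q4} is reachable, so no string is accepted and L(A) = ∅.

Yes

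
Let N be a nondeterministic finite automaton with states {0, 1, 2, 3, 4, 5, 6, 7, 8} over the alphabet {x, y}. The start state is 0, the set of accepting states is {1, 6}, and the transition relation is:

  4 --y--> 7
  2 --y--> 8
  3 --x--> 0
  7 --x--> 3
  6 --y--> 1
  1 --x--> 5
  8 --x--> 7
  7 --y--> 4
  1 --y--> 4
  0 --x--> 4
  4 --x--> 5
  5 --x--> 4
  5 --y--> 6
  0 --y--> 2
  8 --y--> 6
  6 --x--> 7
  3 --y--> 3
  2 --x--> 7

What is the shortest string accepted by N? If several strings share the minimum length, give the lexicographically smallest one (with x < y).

xxy

A breadth-first search from 0 reaches an accepting state first via the path 0 → 4 → 5 → 6 on input xxy.
No string of length < 3 is accepted (BFS exhausts all shorter strings without reaching an accepting state), and xxy is the lexicographically least accepting string of length 3.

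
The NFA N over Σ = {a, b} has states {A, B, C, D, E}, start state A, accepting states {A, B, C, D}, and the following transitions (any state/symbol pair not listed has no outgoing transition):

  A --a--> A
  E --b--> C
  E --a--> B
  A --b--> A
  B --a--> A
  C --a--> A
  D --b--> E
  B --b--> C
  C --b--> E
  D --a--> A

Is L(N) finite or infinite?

State A is reachable from the start and can reach an accepting state, and it lies on the cycle A → A.
Traversing that cycle any number of times yields accepted strings of unbounded length, so the language is infinite.

infinite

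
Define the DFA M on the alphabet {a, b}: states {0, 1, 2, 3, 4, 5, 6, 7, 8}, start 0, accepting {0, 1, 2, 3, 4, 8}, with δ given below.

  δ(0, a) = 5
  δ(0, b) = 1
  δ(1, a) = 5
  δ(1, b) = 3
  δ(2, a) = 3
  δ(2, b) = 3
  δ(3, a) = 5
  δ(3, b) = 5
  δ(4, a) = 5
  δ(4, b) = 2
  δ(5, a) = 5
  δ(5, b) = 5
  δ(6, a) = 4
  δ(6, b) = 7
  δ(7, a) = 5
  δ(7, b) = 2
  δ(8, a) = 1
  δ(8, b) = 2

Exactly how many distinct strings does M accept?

3

The useful subgraph on states {0, 1, 3} is acyclic, so L(M) is finite; the longest accepting path visits 3 useful states, giving maximum string length 2.
Counting accepting paths from 0 by length: 1 of length 0, 1 of length 1, 1 of length 2. Total 3.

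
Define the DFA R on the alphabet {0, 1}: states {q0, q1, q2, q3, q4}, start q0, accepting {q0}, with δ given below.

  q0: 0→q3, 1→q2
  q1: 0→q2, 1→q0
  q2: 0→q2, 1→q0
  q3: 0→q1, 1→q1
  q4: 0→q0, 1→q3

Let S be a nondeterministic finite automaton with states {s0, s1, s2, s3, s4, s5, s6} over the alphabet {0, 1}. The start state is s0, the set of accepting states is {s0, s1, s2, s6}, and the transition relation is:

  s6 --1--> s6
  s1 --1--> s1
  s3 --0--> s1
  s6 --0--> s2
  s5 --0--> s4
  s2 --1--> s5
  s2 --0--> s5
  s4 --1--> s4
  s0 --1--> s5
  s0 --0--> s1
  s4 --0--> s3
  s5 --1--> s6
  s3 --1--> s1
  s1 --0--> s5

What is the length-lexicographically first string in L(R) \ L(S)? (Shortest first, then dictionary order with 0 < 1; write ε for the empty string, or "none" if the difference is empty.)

The string 101 is accepted by R but not by S.
No shorter string lies in the difference, and 101 is the lexicographically first length-3 string in L(R) \ L(S).

101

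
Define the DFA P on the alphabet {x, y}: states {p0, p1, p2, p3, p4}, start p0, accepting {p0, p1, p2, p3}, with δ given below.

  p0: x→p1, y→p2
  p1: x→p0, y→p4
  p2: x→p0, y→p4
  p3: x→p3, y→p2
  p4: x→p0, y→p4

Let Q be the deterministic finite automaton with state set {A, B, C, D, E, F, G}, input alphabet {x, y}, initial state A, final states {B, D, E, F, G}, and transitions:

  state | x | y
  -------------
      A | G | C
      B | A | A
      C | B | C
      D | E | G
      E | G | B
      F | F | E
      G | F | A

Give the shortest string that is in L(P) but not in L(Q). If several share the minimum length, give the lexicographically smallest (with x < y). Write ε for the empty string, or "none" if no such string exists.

The empty string ε is accepted by P but not by Q.
Since ε is the unique shortest string, it is the required witness.

ε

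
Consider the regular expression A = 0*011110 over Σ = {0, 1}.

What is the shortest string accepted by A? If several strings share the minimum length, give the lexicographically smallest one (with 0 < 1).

By inspection of the expression, no string of length less than 6 matches, and 011110 is the lexicographically first match of length 6.

011110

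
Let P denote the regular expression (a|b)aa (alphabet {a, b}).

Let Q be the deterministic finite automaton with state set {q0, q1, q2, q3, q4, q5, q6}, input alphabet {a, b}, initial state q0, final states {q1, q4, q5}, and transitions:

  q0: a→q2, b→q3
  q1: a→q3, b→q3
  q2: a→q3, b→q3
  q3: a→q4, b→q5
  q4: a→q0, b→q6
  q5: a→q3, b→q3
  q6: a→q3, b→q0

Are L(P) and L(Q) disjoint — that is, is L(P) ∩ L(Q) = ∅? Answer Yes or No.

The string aaa is accepted by both P and Q.
Hence L(P) ∩ L(Q) ≠ ∅.

No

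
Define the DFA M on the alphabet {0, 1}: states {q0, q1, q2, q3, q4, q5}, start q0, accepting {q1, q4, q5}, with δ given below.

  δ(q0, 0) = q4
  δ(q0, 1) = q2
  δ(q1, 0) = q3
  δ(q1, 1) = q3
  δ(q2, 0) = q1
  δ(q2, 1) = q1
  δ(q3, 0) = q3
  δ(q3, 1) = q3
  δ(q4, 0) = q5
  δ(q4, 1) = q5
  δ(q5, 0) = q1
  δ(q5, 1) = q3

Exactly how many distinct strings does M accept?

The useful subgraph on states {q0, q1, q2, q4, q5} is acyclic, so L(M) is finite; the longest accepting path visits 4 useful states, giving maximum string length 3.
Counting accepting paths from q0 by length: 1 of length 1, 4 of length 2, 2 of length 3. Total 7.

7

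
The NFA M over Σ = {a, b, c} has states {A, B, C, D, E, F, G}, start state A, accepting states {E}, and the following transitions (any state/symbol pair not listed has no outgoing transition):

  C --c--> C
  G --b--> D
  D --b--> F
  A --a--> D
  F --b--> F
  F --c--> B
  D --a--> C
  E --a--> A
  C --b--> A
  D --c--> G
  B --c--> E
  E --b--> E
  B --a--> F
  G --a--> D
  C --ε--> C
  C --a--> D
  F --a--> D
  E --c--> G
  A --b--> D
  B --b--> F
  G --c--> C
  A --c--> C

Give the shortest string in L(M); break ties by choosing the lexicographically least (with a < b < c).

A breadth-first search from A reaches an accepting state first via the path A → D → F → B → E on input abcc.
No string of length < 4 is accepted (BFS exhausts all shorter strings without reaching an accepting state), and abcc is the lexicographically least accepting string of length 4.

abcc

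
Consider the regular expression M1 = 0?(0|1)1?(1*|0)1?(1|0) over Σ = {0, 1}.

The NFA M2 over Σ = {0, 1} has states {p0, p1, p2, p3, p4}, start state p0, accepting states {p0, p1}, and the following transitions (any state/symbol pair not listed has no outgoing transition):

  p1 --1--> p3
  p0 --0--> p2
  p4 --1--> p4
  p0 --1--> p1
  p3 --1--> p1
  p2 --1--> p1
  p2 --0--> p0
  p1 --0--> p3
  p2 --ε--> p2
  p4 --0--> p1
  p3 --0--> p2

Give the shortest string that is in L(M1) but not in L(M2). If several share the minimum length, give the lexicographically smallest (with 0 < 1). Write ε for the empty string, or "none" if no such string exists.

10

The string 10 is accepted by M1 but not by M2.
No shorter string lies in the difference, and 10 is the lexicographically first length-2 string in L(M1) \ L(M2).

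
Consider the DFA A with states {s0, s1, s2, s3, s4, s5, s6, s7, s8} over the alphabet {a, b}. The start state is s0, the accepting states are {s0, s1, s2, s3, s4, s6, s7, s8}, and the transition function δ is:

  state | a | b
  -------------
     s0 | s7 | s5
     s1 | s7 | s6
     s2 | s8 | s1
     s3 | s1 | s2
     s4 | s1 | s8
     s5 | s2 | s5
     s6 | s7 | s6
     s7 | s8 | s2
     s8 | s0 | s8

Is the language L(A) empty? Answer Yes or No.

The empty string ε is accepted: the run s0 ends in the accepting state s0.
Since at least one string is accepted, L(A) is not empty.

No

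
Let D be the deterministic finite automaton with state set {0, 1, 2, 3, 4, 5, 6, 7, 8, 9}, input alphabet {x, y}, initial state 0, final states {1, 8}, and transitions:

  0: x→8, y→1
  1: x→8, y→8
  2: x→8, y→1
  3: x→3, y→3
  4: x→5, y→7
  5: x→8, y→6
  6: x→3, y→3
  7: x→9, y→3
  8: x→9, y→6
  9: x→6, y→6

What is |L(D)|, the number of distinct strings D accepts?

The useful subgraph on states {0, 1, 8} is acyclic, so L(D) is finite; the longest accepting path visits 3 useful states, giving maximum string length 2.
Counting accepting paths from 0 by length: 2 of length 1, 2 of length 2. Total 4.

4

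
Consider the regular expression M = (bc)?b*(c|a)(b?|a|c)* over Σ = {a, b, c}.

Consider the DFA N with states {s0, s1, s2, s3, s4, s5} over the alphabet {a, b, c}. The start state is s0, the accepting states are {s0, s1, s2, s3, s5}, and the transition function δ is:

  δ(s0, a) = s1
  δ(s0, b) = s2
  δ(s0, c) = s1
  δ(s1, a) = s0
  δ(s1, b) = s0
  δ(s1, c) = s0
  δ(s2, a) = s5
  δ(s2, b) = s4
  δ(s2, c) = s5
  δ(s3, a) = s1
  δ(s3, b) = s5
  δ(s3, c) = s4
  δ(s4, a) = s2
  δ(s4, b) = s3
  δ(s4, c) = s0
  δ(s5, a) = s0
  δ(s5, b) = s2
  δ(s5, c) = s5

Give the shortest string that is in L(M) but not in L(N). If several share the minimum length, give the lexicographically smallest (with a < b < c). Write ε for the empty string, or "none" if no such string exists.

aabb

The string aabb is accepted by M but not by N.
No shorter string lies in the difference, and aabb is the lexicographically first length-4 string in L(M) \ L(N).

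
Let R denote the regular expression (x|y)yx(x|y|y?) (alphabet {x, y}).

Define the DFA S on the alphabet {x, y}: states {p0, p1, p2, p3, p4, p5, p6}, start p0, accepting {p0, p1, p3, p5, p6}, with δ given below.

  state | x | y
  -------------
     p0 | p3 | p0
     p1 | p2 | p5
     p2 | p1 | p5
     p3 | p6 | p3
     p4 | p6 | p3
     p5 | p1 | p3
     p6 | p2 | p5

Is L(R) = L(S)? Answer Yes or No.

The string xyxx is accepted by R but rejected by S.
So L(R) ≠ L(S).

No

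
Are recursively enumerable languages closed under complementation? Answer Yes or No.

No

If both L and its complement were r.e., running the two recognisers in parallel would decide L, so L would be recursive; but there are r.e. languages that are not recursive (e.g. the halting problem), and their complements are therefore not r.e.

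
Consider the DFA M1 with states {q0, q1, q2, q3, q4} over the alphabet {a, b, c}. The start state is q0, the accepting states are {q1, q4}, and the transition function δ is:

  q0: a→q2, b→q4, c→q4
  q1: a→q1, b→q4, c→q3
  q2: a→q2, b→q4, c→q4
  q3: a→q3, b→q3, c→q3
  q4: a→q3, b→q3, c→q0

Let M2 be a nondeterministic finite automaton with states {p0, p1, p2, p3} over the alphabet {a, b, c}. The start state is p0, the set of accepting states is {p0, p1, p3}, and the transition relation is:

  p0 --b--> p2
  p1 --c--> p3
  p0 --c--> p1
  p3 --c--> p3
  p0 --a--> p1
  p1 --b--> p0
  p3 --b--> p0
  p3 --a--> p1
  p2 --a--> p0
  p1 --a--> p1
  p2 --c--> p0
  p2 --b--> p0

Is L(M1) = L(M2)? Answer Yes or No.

No

The string b is accepted by M1 but rejected by M2.
So L(M1) ≠ L(M2).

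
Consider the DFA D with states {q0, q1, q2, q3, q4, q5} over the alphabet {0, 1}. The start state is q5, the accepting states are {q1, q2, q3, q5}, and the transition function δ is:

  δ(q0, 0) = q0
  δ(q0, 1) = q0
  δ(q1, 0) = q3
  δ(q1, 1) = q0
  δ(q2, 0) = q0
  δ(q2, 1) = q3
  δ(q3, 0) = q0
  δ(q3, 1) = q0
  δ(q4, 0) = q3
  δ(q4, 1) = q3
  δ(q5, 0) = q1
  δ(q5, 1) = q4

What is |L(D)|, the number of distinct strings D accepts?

5

The useful subgraph on states {q1, q3, q4, q5} is acyclic, so L(D) is finite; the longest accepting path visits 3 useful states, giving maximum string length 2.
Counting accepting paths from q5 by length: 1 of length 0, 1 of length 1, 3 of length 2. Total 5.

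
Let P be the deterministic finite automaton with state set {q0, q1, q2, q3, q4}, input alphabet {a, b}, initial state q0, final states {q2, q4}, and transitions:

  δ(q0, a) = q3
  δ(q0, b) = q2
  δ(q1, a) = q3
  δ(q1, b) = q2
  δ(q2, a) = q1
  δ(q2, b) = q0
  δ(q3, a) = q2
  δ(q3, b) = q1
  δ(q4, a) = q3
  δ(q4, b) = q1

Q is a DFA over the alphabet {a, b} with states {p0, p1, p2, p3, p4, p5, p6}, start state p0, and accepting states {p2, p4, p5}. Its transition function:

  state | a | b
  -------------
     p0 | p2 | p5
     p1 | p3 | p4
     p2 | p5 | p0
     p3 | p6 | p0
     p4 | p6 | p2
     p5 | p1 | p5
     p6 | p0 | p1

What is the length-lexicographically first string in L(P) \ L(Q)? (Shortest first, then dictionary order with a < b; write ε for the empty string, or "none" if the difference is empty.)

baaa

The string baaa is accepted by P but not by Q.
No shorter string lies in the difference, and baaa is the lexicographically first length-4 string in L(P) \ L(Q).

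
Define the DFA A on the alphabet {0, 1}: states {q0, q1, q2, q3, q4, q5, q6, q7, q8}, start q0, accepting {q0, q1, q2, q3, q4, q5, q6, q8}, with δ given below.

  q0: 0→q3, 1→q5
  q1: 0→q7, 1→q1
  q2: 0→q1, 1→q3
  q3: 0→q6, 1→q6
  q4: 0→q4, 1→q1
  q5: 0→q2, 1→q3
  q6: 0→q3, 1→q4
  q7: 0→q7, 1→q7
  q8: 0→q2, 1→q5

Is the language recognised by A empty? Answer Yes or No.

No

The empty string ε is accepted: the run q0 ends in the accepting state q0.
Since at least one string is accepted, L(A) is not empty.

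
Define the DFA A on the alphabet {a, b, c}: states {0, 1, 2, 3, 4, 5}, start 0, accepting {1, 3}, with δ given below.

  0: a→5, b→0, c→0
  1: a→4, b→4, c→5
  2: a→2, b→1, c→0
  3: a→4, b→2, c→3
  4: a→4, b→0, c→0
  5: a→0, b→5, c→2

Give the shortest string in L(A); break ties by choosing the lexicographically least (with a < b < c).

acb

A breadth-first search from 0 reaches an accepting state first via the path 0 → 5 → 2 → 1 on input acb.
No string of length < 3 is accepted (BFS exhausts all shorter strings without reaching an accepting state), and acb is the lexicographically least accepting string of length 3.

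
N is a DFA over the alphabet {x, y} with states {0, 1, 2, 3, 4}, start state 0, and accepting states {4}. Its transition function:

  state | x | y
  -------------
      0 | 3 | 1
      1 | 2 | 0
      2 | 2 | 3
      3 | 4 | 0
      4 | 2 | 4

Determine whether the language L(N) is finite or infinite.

infinite

State 0 is reachable from the start and can reach an accepting state, and it lies on the cycle 0 → 1 → 0.
Traversing that cycle any number of times yields accepted strings of unbounded length, so the language is infinite.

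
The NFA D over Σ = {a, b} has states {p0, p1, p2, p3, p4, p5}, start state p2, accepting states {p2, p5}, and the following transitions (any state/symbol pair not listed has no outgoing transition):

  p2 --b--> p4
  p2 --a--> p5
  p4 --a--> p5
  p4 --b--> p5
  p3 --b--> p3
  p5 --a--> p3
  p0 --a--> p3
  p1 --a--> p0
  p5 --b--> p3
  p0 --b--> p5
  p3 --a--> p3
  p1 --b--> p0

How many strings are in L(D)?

4

The useful subgraph on states {p2, p4, p5} is acyclic, so L(D) is finite; the longest accepting path visits 3 useful states, giving maximum string length 2.
Counting accepting paths from p2 by length: 1 of length 0, 1 of length 1, 2 of length 2. Total 4.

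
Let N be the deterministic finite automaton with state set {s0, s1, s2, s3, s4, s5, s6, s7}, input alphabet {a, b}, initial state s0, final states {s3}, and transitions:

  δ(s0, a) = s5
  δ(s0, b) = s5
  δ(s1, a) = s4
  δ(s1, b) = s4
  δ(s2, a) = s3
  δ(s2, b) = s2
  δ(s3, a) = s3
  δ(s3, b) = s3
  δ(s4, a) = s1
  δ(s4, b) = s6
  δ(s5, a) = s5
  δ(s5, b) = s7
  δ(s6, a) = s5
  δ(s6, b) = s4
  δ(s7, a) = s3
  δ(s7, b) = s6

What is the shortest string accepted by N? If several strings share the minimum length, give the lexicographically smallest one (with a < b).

aba

A breadth-first search from s0 reaches an accepting state first via the path s0 → s5 → s7 → s3 on input aba.
No string of length < 3 is accepted (BFS exhausts all shorter strings without reaching an accepting state), and aba is the lexicographically least accepting string of length 3.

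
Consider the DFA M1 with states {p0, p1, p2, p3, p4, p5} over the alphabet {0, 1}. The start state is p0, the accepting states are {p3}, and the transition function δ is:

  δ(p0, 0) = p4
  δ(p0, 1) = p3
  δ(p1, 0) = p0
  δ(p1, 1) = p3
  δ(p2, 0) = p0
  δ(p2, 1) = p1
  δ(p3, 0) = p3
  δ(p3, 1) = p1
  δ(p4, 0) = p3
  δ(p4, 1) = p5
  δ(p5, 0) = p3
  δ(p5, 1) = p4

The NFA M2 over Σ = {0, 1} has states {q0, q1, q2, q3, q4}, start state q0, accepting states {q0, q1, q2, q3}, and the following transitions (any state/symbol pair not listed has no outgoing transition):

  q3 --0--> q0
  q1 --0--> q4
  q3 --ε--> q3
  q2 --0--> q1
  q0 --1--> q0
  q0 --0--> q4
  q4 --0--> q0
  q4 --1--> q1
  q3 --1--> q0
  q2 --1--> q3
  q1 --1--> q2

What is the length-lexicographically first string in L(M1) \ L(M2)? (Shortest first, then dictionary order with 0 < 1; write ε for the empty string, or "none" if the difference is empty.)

10

The string 10 is accepted by M1 but not by M2.
No shorter string lies in the difference, and 10 is the lexicographically first length-2 string in L(M1) \ L(M2).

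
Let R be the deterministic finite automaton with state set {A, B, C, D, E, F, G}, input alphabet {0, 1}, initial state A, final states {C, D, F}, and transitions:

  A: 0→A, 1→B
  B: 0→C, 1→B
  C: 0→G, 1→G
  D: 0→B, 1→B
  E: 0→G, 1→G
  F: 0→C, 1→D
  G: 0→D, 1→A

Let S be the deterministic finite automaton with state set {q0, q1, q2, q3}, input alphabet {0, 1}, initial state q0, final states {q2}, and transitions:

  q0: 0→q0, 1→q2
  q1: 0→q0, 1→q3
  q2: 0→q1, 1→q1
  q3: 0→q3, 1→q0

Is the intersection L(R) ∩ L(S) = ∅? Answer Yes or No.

Exploring the product automaton R × S from the start pair (A, q0), following both machines on each input symbol, reaches 16 state pairs: (A, q0), (B, q2), (C, q1), (B, q1), (G, q0), (G, q3), (C, q0), (B, q3), (D, q0), (A, q2), (D, q3), (G, q2), (C, q3), (B, q0), (A, q1), (D, q1).
R accepts in {C, D, F} and S accepts in {q2}; no reachable pair has both components accepting, so no string drives both machines to acceptance simultaneously and L(R) ∩ L(S) = ∅.
So no string is accepted by both, and the intersection is empty.

Yes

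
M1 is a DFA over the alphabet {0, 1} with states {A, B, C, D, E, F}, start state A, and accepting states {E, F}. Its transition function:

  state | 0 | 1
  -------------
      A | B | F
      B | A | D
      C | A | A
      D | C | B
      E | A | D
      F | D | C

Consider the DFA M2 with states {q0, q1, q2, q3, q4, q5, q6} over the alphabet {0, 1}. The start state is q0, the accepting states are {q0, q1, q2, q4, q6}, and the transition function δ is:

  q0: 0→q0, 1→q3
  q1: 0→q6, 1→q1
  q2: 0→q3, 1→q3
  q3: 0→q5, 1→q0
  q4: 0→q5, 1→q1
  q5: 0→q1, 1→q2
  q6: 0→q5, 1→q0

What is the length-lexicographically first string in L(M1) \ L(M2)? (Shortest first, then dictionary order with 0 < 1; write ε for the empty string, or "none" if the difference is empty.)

1

The string 1 is accepted by M1 but not by M2.
No shorter string lies in the difference, and 1 is the lexicographically first length-1 string in L(M1) \ L(M2).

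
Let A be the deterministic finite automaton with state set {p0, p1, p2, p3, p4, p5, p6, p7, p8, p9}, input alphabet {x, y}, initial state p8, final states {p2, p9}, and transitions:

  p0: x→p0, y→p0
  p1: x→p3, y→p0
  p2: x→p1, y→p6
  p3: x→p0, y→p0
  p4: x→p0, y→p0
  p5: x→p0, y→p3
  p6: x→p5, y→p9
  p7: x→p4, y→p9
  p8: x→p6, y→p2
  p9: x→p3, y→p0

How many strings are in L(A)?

3

The useful subgraph on states {p2, p6, p8, p9} is acyclic, so L(A) is finite; the longest accepting path visits 4 useful states, giving maximum string length 3.
Counting accepting paths from p8 by length: 1 of length 1, 1 of length 2, 1 of length 3. Total 3.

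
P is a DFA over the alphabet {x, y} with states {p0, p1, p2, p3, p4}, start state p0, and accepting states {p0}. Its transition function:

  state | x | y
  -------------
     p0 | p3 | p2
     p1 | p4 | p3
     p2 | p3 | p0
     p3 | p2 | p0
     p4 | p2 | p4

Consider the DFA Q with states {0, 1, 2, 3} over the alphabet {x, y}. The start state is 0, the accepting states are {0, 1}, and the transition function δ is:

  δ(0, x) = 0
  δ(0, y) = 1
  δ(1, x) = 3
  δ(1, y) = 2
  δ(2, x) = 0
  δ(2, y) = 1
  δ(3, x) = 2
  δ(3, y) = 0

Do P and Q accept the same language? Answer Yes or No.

The string yy is accepted by P but rejected by Q.
So L(P) ≠ L(Q).

No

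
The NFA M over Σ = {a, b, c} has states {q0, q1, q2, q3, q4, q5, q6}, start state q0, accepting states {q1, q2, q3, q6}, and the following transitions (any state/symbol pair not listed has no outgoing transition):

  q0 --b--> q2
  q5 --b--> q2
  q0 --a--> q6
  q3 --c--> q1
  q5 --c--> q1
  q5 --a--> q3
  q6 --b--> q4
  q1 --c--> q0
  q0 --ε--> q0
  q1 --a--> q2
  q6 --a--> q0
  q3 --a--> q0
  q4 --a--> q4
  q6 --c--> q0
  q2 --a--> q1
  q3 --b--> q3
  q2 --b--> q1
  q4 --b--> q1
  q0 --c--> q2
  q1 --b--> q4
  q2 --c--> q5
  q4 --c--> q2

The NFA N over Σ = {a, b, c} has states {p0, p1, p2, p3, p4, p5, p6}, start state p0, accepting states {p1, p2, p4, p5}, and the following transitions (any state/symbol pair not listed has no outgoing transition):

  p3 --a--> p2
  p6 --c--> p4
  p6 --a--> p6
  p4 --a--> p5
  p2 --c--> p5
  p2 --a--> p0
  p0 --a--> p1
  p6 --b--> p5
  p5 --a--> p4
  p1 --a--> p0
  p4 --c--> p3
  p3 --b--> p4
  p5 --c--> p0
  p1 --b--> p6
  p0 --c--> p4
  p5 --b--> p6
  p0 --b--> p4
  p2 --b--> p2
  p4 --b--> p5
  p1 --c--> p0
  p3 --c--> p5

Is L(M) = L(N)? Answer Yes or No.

Exploring the product automaton M × N from the start pair (q0, p0), following both machines on each input symbol, reaches 7 state pairs: (q0, p0), (q6, p1), (q2, p4), (q4, p6), (q1, p5), (q5, p3), (q3, p2).
M accepts in {q1, q2, q3, q6} and N accepts in {p1, p2, p4, p5}. In every reachable pair the two components are either both accepting — (q6, p1), (q2, p4), (q1, p5), (q3, p2) — or both non-accepting, so no string is accepted by exactly one of the machines: L(M) \ L(N) and L(N) \ L(M) are both empty.
Hence every string is accepted by M iff it is accepted by N, and the two languages coincide.

Yes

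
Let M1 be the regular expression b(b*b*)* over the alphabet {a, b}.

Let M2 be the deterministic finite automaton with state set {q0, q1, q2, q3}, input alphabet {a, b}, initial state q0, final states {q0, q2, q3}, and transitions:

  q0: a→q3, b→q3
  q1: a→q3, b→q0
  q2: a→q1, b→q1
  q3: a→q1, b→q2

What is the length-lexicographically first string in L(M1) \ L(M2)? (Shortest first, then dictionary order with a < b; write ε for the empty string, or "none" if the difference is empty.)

bbb

The string bbb is accepted by M1 but not by M2.
No shorter string lies in the difference, and bbb is the lexicographically first length-3 string in L(M1) \ L(M2).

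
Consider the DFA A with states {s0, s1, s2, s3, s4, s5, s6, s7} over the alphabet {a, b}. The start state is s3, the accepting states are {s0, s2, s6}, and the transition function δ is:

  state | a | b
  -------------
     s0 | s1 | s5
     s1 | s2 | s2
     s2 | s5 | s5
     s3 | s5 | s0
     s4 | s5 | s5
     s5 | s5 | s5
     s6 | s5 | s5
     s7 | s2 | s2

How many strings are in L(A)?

3

The useful subgraph on states {s0, s1, s2, s3} is acyclic, so L(A) is finite; the longest accepting path visits 4 useful states, giving maximum string length 3.
Counting accepting paths from s3 by length: 1 of length 1, 2 of length 3. Total 3.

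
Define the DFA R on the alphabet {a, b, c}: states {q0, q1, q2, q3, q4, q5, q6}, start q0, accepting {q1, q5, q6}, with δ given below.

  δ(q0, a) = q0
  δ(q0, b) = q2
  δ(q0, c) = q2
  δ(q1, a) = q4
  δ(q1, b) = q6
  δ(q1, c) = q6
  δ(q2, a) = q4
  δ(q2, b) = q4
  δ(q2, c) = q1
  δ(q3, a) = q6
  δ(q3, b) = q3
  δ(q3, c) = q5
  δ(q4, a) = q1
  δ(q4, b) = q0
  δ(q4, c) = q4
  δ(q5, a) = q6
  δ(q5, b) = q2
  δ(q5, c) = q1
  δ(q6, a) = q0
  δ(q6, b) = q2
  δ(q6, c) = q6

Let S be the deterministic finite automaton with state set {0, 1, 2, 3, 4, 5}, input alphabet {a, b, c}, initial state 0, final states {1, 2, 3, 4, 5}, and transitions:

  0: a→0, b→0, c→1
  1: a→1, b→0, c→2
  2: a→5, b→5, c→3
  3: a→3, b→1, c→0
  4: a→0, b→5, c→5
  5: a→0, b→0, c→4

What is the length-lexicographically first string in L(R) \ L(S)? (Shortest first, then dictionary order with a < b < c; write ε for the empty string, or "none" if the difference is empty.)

The string baa is accepted by R but not by S.
No shorter string lies in the difference, and baa is the lexicographically first length-3 string in L(R) \ L(S).

baa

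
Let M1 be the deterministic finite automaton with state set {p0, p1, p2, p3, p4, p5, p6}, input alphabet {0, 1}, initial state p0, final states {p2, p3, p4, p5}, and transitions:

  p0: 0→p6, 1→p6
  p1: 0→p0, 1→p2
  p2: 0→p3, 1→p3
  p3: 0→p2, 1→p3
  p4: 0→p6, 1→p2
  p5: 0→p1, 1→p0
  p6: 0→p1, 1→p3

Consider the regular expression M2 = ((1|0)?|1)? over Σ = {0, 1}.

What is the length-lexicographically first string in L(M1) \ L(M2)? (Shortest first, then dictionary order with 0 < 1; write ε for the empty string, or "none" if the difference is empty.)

01

The string 01 is accepted by M1 but not by M2.
No shorter string lies in the difference, and 01 is the lexicographically first length-2 string in L(M1) \ L(M2).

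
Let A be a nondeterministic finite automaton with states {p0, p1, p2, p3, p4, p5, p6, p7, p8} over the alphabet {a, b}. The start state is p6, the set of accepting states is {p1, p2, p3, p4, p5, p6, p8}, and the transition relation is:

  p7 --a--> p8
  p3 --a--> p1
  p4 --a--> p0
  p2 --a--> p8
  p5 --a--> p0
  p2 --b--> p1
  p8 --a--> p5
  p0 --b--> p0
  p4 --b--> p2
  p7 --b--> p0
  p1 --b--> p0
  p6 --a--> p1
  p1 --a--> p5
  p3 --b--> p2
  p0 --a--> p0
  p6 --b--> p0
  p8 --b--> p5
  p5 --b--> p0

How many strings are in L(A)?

3

The useful subgraph on states {p1, p5, p6} is acyclic, so L(A) is finite; the longest accepting path visits 3 useful states, giving maximum string length 2.
Counting accepting paths from p6 by length: 1 of length 0, 1 of length 1, 1 of length 2. Total 3.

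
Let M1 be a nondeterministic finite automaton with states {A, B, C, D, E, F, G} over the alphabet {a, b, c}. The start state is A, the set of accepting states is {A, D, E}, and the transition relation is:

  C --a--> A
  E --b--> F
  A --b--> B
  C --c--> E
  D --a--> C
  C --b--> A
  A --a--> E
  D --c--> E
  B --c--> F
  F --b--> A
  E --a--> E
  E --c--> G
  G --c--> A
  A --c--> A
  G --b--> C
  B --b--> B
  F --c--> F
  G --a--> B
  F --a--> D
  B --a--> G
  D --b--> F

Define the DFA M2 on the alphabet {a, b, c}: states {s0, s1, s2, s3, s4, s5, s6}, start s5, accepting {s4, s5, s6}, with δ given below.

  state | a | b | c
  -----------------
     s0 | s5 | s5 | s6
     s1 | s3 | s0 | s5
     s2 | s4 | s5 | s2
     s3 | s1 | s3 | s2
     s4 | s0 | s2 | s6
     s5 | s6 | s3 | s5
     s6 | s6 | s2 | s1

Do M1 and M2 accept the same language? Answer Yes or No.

Yes

Exploring the product automaton M1 × M2 from the start pair (A, s5), following both machines on each input symbol, reaches 7 state pairs: (A, s5), (E, s6), (B, s3), (F, s2), (G, s1), (D, s4), (C, s0).
M1 accepts in {A, D, E} and M2 accepts in {s4, s5, s6}. In every reachable pair the two components are either both accepting — (A, s5), (E, s6), (D, s4) — or both non-accepting, so no string is accepted by exactly one of the machines: L(M1) \ L(M2) and L(M2) \ L(M1) are both empty.
Hence every string is accepted by M1 iff it is accepted by M2, and the two languages coincide.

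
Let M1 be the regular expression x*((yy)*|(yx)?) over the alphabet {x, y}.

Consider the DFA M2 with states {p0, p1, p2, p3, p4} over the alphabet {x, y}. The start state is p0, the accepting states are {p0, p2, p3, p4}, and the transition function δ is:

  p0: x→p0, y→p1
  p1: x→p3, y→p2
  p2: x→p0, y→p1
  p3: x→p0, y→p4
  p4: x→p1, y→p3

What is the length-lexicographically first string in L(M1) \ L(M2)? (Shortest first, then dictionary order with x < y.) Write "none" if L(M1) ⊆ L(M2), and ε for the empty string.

none

Converting the expression M1 to a DFA (subset construction, then merging equivalent states) gives the minimal DFA with states {r0, r1, r2, r3, r4, r5}, start state r0, accepting states {r0, r2, r3} and transitions r0: x→r0, y→r1; r1: x→r2, y→r3; r2: x→r4, y→r4; r3: x→r4, y→r5; r4: x→r4, y→r4; r5: x→r4, y→r3.
Exploring the product automaton M1 × M2 from the start pair (r0, p0), following both machines on each input symbol, reaches 10 state pairs: (r0, p0), (r1, p1), (r2, p3), (r3, p2), (r4, p0), (r4, p4), (r5, p1), (r4, p1), (r4, p3), (r4, p2).
M1 accepts in {r0, r2, r3} and M2 accepts in {p0, p2, p3, p4}. The reachable pairs whose M1-component is accepting are (r0, p0), (r2, p3), (r3, p2); in each of them the M2-component is accepting too, so the product for L(M1) \ L(M2) (M1-component accepting, M2-component rejecting) has no reachable accepting pair and the difference is empty.
So every string accepted by M1 is also accepted by M2: L(M1) \ L(M2) = ∅ and there is no such string.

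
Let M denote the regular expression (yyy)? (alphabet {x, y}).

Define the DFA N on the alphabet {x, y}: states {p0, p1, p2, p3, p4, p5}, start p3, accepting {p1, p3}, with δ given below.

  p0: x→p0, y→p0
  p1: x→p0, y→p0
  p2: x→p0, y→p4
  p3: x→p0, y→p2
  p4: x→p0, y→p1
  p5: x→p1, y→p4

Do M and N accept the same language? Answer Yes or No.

Yes

Converting the expression M to a DFA (subset construction, then merging equivalent states) gives the minimal DFA with states {m0, m1, m2, m3, m4}, start state m0, accepting states {m0, m4} and transitions m0: x→m1, y→m2; m1: x→m1, y→m1; m2: x→m1, y→m3; m3: x→m1, y→m4; m4: x→m1, y→m1.
Exploring the product automaton M × N from the start pair (m0, p3), following both machines on each input symbol, reaches 5 state pairs: (m0, p3), (m1, p0), (m2, p2), (m3, p4), (m4, p1).
M accepts in {m0, m4} and N accepts in {p1, p3}. In every reachable pair the two components are either both accepting — (m0, p3), (m4, p1) — or both non-accepting, so no string is accepted by exactly one of the machines: L(M) \ L(N) and L(N) \ L(M) are both empty.
Hence every string is accepted by M iff it is accepted by N, and the two languages coincide.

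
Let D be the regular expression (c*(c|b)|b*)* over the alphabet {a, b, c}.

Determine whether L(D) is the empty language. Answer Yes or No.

The empty string ε matches the expression, so it belongs to L(D).
Since L(D) contains at least one string, it is not empty.

No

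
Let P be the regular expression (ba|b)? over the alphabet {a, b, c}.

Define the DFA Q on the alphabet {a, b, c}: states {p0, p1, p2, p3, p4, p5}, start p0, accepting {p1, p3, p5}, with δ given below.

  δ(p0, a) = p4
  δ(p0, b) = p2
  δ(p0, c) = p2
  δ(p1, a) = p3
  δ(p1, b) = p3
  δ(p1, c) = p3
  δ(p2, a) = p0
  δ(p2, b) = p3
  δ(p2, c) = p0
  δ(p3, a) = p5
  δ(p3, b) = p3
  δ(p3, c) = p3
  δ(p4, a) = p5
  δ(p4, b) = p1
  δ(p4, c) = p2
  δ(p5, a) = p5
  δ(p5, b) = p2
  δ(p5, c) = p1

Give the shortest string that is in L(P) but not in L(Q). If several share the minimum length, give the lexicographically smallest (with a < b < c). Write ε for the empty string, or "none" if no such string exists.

The empty string ε is accepted by P but not by Q.
Since ε is the unique shortest string, it is the required witness.

ε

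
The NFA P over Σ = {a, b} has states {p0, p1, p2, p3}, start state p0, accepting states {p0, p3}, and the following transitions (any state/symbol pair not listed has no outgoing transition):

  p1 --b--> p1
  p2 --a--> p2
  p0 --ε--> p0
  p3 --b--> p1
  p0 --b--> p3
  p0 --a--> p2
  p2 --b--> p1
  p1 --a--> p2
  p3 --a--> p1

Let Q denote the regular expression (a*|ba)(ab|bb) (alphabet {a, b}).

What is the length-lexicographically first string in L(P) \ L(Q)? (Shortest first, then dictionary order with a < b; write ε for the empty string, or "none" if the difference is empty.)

The empty string ε is accepted by P but not by Q.
Since ε is the unique shortest string, it is the required witness.

ε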